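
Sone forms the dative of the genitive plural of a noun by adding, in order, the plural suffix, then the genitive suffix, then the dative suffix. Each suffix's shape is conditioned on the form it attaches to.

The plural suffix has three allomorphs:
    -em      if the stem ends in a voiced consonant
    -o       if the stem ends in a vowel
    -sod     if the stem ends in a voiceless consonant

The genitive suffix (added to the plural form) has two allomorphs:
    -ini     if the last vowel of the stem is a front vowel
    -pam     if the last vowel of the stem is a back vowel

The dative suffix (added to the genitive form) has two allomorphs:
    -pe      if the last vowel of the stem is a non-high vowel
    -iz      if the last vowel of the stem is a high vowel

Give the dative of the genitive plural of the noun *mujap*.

*mujap*: final sound = /p/, a voiceless consonant → -sod → *mujapsod*.
The plural form *mujapsod* — last vowel /o/ (a back vowel) → -pam → *mujapsodpam*.
The last vowel of the genitive form *mujapsodpam* is /a/, which is a non-high vowel, so the dative suffix is -pe, giving *mujapsodpampe*.

mujapsodpampe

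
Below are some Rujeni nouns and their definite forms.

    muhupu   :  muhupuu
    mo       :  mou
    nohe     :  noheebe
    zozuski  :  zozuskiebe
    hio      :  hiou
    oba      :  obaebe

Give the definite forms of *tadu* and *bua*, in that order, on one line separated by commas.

taduu, buaebe

The suffix is conditioned by the last vowel: -u when the last vowel of the stem is a rounded vowel (*muhupu*, *mo*, *hio*); -ebe when the last vowel of the stem is an unrounded vowel (*nohe*, *zozuski*, *oba*).
Since the last vowel of *tadu* is /u/ (a rounded vowel), it takes -u, giving *taduu*.
*bua* — last vowel /a/ (an unrounded vowel) → -ebe → *buaebe*.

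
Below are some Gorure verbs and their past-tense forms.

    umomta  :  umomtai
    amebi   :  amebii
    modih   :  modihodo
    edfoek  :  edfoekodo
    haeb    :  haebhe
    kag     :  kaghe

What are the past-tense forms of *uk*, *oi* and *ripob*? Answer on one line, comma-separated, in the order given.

ukodo, oii, ripobhe

Looking at the final sound of each stem: -odo when the stem ends in a voiceless consonant (*modih*, *edfoek*); -he when the stem ends in a voiced consonant (*haeb*, *kag*); -i when the stem ends in a vowel (*umomta*, *amebi*).
Since the final sound of *uk* is /k/ (a voiceless consonant), it takes -odo, giving *ukodo*.
*oi*: final sound = /i/, a vowel → -i → *oii*.
The final sound of *ripob* is /b/, which is a voiced consonant, so the suffix is -he, giving *ripobhe*.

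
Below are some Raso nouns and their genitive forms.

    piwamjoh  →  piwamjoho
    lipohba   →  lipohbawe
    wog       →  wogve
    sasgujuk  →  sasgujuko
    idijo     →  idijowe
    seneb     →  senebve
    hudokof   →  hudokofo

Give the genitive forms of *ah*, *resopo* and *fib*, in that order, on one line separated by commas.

aho, resopowe, fibve

The alternation tracks the final sound of the stem — -o when the stem ends in a voiceless consonant (*piwamjoh*, *sasgujuk*, *hudokof*); -ve when the stem ends in a voiced consonant (*wog*, *seneb*); -we when the stem ends in a vowel (*lipohba*, *idijo*).
*ah* — final sound /h/ (a voiceless consonant) → -o → *aho*.
*resopo* — final sound /o/ (a vowel) → -we → *resopowe*.
Since the final sound of *fib* is /b/ (a voiced consonant), it takes -ve, giving *fibve*.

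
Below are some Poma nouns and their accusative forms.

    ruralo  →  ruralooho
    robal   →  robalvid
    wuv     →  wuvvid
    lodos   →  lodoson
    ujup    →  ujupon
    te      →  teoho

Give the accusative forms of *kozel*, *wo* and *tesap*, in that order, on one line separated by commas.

kozelvid, wooho, tesapon

The pattern is voicing of the final sound: -on when the stem ends in a voiceless consonant (*lodos*, *ujup*); -vid when the stem ends in a voiced consonant (*robal*, *wuv*); -oho when the stem ends in a vowel (*ruralo*, *te*).
*kozel* — final sound /l/ (a voiced consonant) → -vid → *kozelvid*.
*wo* — final sound /o/ (a vowel) → -oho → *wooho*.
*tesap* — final sound /p/ (a voiceless consonant) → -on → *tesapon*.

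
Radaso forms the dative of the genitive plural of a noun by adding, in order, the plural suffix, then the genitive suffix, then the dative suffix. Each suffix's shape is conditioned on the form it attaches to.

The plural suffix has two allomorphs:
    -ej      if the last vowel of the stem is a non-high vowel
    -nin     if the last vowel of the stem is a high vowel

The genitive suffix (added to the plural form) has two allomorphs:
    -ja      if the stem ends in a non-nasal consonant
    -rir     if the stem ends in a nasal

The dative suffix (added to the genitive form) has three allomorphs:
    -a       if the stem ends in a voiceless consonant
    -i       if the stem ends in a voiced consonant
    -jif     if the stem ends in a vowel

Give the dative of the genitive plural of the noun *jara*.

jaraejjajif

*jara*: last vowel = /a/, a non-high vowel → -ej → *jaraej*.
The final consonant of the plural form *jaraej* is /j/, which is non-nasal, so the genitive suffix is -ja, giving *jaraejja*.
The final sound of the genitive form *jaraejja* is /a/, which is a vowel, so the dative suffix is -jif, giving *jaraejjajif*.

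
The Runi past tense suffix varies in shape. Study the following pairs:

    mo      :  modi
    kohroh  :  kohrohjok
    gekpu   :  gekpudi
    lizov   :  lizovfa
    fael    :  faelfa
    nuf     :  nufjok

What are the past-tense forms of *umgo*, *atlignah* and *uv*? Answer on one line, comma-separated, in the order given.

umgodi, atlignahjok, uvfa

The suffix is conditioned by the final sound: -jok when the stem ends in a voiceless consonant (*kohroh*, *nuf*); -fa when the stem ends in a voiced consonant (*lizov*, *fael*); -di when the stem ends in a vowel (*mo*, *gekpu*).
*umgo* — final sound /o/ (a vowel) → -di → *umgodi*.
*atlignah*: final sound = /h/, a voiceless consonant → -jok → *atlignahjok*.
The final sound of *uv* is /v/, which is a voiced consonant, so the suffix is -fa, giving *uvfa*.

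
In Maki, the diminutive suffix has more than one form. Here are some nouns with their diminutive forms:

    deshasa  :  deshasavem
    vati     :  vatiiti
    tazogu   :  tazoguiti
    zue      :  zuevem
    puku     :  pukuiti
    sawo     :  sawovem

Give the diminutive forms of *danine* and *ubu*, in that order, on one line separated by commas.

daninevem, ubuiti

The pattern is height harmony: -iti when the last vowel of the stem is a high vowel (*vati*, *tazogu*, *puku*); -vem when the last vowel of the stem is a non-high vowel (*deshasa*, *zue*, *sawo*).
*danine* — last vowel /e/ (a non-high vowel) → -vem → *daninevem*.
*ubu* — last vowel /u/ (a high vowel) → -iti → *ubuiti*.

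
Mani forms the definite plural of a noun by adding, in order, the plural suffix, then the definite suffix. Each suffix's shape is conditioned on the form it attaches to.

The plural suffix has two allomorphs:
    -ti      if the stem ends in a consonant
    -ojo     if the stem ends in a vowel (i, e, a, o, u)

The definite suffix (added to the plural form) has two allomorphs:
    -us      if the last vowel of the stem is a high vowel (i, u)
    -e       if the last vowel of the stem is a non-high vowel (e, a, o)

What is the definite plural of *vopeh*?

vopehtius

The final sound of *vopeh* is /h/, which is a consonant, so the plural suffix is -ti, giving *vopehti*.
The plural form *vopehti* — last vowel /i/ (a high vowel) → -us → *vopehtius*.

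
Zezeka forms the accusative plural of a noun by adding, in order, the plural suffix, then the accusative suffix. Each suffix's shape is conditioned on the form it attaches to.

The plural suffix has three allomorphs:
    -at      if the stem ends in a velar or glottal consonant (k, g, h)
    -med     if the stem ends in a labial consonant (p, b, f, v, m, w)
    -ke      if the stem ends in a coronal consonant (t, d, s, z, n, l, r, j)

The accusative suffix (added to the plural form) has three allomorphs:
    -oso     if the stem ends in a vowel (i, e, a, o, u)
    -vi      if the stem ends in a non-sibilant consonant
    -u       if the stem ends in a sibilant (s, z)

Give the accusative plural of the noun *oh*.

ohatvi

*oh*: final consonant = /h/, velar/glottal → -at → *ohat*.
The plural form *ohat* — final sound /t/ (a non-sibilant consonant) → -vi → *ohatvi*.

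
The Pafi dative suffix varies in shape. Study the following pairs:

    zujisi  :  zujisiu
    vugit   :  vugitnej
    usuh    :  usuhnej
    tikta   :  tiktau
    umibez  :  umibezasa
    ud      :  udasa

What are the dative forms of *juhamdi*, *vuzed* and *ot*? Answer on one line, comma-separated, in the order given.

The pattern is voicing of the final sound: -nej when the stem ends in a voiceless consonant (*vugit*, *usuh*); -asa when the stem ends in a voiced consonant (*umibez*, *ud*); -u when the stem ends in a vowel (*zujisi*, *tikta*).
Since the final sound of *juhamdi* is /i/ (a vowel), it takes -u, giving *juhamdiu*.
Since the final sound of *vuzed* is /d/ (a voiced consonant), it takes -asa, giving *vuzedasa*.
Since the final sound of *ot* is /t/ (a voiceless consonant), it takes -nej, giving *otnej*.

juhamdiu, vuzedasa, otnej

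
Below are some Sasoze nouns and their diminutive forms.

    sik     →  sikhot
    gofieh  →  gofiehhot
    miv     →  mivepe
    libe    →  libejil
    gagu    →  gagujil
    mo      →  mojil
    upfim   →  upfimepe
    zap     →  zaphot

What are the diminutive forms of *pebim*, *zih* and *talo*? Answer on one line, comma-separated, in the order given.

Looking at the final sound of each stem: -hot when the stem ends in a voiceless consonant (*sik*, *gofieh*, *zap*); -epe when the stem ends in a voiced consonant (*miv*, *upfim*); -jil when the stem ends in a vowel (*libe*, *gagu*, *mo*).
*pebim* — final sound /m/ (a voiced consonant) → -epe → *pebimepe*.
*zih* — final sound /h/ (a voiceless consonant) → -hot → *zihhot*.
Since the final sound of *talo* is /o/ (a vowel), it takes -jil, giving *talojil*.

pebimepe, zihhot, talojil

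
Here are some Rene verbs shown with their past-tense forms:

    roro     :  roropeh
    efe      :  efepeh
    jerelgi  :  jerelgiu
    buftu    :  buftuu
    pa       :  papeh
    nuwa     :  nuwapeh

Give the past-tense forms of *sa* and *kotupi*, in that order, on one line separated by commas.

sapeh, kotupiu

Looking at the last vowel of each stem: -u when the last vowel of the stem is a high vowel (*jerelgi*, *buftu*); -peh when the last vowel of the stem is a non-high vowel (*roro*, *efe*, *pa*, *nuwa*).
*sa*: last vowel = /a/, a non-high vowel → -peh → *sapeh*.
*kotupi* — last vowel /i/ (a high vowel) → -u → *kotupiu*.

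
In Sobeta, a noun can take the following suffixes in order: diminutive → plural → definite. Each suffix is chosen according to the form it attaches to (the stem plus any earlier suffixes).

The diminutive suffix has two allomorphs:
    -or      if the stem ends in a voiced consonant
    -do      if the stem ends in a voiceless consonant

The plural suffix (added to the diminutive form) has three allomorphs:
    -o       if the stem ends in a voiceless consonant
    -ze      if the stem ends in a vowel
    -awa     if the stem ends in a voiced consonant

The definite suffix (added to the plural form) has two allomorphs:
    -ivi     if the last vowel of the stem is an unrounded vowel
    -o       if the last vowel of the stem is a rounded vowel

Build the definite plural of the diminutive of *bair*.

Since the final consonant of *bair* is /r/ (voiced), it takes -or, giving *bairor*.
The diminutive form *bairor* — final sound /r/ (a voiced consonant) → -awa → *bairorawa*.
The last vowel of the plural form *bairorawa* is /a/, which is an unrounded vowel, so the definite suffix is -ivi, giving *bairorawaivi*.

bairorawaivi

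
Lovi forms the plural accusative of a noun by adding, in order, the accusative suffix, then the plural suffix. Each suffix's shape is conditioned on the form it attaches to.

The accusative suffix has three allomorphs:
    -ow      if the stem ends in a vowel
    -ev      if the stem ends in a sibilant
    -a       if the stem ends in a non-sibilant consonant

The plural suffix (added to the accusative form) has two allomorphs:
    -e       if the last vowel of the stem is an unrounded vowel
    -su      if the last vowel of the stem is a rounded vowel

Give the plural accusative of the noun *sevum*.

*sevum* — final sound /m/ (a non-sibilant consonant) → -a → *sevuma*.
The last vowel of the accusative form *sevuma* is /a/, which is an unrounded vowel, so the plural suffix is -e, giving *sevumae*.

sevumae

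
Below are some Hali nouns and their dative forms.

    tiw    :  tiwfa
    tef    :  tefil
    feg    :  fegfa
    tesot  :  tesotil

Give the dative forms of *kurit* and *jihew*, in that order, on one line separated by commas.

The suffix is conditioned by the final consonant: -il when the stem ends in a voiceless consonant (*tef*, *tesot*); -fa when the stem ends in a voiced consonant (*tiw*, *feg*).
The final consonant of *kurit* is /t/, which is voiceless, so the suffix is -il, giving *kuritil*.
The final consonant of *jihew* is /w/, which is voiced, so the suffix is -fa, giving *jihewfa*.

kuritil, jihewfa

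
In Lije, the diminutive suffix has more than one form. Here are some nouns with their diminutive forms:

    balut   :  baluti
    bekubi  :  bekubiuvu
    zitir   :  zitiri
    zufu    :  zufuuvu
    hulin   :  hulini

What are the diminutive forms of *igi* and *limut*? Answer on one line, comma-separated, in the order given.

igiuvu, limuti

Looking at the final sound of each stem: -i when the stem ends in a consonant (*balut*, *zitir*, *hulin*); -uvu when the stem ends in a vowel (*bekubi*, *zufu*).
The final sound of *igi* is /i/, which is a vowel, so the suffix is -uvu, giving *igiuvu*.
The final sound of *limut* is /t/, which is a consonant, so the suffix is -i, giving *limuti*.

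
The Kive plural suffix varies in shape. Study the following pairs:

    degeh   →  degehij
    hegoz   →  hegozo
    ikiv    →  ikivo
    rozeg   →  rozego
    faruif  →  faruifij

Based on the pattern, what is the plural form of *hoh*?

hohij

The pattern is voicing of the final consonant: -ij when the stem ends in a voiceless consonant (*degeh*, *faruif*); -o when the stem ends in a voiced consonant (*hegoz*, *ikiv*, *rozeg*).
The final consonant of *hoh* is /h/, which is voiceless, so the suffix is -ij, giving *hohij*.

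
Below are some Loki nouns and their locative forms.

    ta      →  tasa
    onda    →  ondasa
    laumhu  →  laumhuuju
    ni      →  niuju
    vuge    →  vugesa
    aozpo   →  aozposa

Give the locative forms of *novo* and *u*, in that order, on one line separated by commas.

novosa, uuju

The suffix is conditioned by the last vowel: -uju when the last vowel of the stem is a high vowel (*laumhu*, *ni*); -sa when the last vowel of the stem is a non-high vowel (*ta*, *onda*, *vuge*, *aozpo*).
*novo* — last vowel /o/ (a non-high vowel) → -sa → *novosa*.
Since the last vowel of *u* is /u/ (a high vowel), it takes -uju, giving *uuju*.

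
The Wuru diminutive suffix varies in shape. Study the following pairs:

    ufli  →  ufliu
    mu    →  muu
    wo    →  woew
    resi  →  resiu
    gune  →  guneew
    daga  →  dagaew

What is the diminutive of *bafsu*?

bafsuu

The suffix is conditioned by the last vowel: -u when the last vowel of the stem is a high vowel (*ufli*, *mu*, *resi*); -ew when the last vowel of the stem is a non-high vowel (*wo*, *gune*, *daga*).
The last vowel of *bafsu* is /u/, which is a high vowel, so the suffix is -u, giving *bafsuu*.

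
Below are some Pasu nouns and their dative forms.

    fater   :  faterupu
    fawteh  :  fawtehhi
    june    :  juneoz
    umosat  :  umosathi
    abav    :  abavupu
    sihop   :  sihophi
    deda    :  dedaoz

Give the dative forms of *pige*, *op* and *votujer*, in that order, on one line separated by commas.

pigeoz, ophi, votujerupu

Looking at the final sound of each stem: -hi when the stem ends in a voiceless consonant (*fawteh*, *umosat*, *sihop*); -upu when the stem ends in a voiced consonant (*fater*, *abav*); -oz when the stem ends in a vowel (*june*, *deda*).
*pige*: final sound = /e/, a vowel → -oz → *pigeoz*.
*op* — final sound /p/ (a voiceless consonant) → -hi → *ophi*.
*votujer*: final sound = /r/, a voiced consonant → -upu → *votujerupu*.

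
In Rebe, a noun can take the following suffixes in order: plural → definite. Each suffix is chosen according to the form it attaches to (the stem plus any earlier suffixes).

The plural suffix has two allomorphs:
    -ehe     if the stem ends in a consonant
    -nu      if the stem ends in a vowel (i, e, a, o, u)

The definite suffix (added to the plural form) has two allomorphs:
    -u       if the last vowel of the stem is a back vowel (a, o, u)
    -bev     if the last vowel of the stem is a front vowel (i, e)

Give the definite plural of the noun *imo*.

imonuu

Since the final sound of *imo* is /o/ (a vowel), it takes -nu, giving *imonu*.
The plural form *imonu* — last vowel /u/ (a back vowel) → -u → *imonuu*.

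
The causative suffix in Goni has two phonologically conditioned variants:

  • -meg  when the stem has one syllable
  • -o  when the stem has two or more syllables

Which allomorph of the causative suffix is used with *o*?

-meg

*o* (one syllable) → -meg.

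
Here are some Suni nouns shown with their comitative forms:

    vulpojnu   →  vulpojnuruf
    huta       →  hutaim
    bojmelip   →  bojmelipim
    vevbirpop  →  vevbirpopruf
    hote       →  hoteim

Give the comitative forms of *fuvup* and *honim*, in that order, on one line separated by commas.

fuvupruf, honimim

The pattern is rounding harmony: -ruf when the last vowel of the stem is a rounded vowel (*vulpojnu*, *vevbirpop*); -im when the last vowel of the stem is an unrounded vowel (*huta*, *bojmelip*, *hote*).
Since the last vowel of *fuvup* is /u/ (a rounded vowel), it takes -ruf, giving *fuvupruf*.
*honim* — last vowel /i/ (an unrounded vowel) → -im → *honimim*.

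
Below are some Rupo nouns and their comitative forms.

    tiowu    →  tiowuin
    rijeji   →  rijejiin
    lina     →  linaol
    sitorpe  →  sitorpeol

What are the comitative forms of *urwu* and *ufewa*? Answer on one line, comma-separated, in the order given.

urwuin, ufewaol

The suffix is conditioned by the last vowel: -in when the last vowel of the stem is a high vowel (*tiowu*, *rijeji*); -ol when the last vowel of the stem is a non-high vowel (*lina*, *sitorpe*).
*urwu* — last vowel /u/ (a high vowel) → -in → *urwuin*.
Since the last vowel of *ufewa* is /a/ (a non-high vowel), it takes -ol, giving *ufewaol*.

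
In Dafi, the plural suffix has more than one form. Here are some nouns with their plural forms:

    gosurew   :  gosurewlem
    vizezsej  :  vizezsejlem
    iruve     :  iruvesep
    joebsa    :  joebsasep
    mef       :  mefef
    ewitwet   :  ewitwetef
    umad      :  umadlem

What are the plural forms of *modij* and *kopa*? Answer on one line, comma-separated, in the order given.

Looking at the final sound of each stem: -ef when the stem ends in a voiceless consonant (*mef*, *ewitwet*); -lem when the stem ends in a voiced consonant (*gosurew*, *vizezsej*, *umad*); -sep when the stem ends in a vowel (*iruve*, *joebsa*).
Since the final sound of *modij* is /j/ (a voiced consonant), it takes -lem, giving *modijlem*.
*kopa* — final sound /a/ (a vowel) → -sep → *kopasep*.

modijlem, kopasep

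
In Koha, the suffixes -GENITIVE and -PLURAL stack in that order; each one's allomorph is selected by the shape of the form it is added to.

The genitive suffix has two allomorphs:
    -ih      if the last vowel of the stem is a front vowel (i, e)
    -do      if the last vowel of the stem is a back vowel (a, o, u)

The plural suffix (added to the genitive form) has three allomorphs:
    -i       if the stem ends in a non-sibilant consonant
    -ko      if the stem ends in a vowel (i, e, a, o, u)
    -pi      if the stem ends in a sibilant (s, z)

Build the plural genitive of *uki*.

ukiihi

Since the last vowel of *uki* is /i/ (a front vowel), it takes -ih, giving *ukiih*.
Since the final sound of the genitive form *ukiih* is /h/ (a non-sibilant consonant), it takes -i, giving *ukiihi*.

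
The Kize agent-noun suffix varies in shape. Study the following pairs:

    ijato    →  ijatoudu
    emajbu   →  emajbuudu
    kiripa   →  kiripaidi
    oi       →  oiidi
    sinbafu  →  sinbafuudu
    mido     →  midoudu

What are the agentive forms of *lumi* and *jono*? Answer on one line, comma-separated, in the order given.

lumiidi, jonoudu

The alternation tracks the last vowel of the stem — -udu when the last vowel of the stem is a rounded vowel (*ijato*, *emajbu*, *sinbafu*, *mido*); -idi when the last vowel of the stem is an unrounded vowel (*kiripa*, *oi*).
*lumi* — last vowel /i/ (an unrounded vowel) → -idi → *lumiidi*.
*jono*: last vowel = /o/, a rounded vowel → -udu → *jonoudu*.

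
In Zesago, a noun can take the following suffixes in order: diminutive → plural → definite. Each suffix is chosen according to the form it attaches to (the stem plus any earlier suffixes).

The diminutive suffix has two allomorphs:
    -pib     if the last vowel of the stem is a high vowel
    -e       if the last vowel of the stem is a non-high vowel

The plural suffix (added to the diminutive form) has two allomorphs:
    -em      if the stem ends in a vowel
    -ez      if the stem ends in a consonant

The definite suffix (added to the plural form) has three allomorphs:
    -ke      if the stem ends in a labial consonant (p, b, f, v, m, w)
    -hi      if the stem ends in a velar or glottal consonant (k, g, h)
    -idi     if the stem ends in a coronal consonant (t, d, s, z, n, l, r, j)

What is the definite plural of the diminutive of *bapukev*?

*bapukev* — last vowel /e/ (a non-high vowel) → -e → *bapukeve*.
The diminutive form *bapukeve*: final sound = /e/, a vowel → -em → *bapukeveem*.
The final consonant of the plural form *bapukeveem* is /m/, which is labial, so the definite suffix is -ke, giving *bapukeveemke*.

bapukeveemke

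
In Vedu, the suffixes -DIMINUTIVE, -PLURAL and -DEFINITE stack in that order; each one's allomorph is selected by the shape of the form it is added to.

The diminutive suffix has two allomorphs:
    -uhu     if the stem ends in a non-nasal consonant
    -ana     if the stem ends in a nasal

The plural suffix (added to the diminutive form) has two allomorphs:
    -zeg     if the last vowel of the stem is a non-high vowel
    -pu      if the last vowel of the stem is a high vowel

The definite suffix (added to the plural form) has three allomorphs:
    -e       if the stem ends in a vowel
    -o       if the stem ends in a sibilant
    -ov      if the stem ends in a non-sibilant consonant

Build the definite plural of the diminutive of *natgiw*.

natgiwuhupue

Since the final consonant of *natgiw* is /w/ (non-nasal), it takes -uhu, giving *natgiwuhu*.
The last vowel of the diminutive form *natgiwuhu* is /u/, which is a high vowel, so the plural suffix is -pu, giving *natgiwuhupu*.
The plural form *natgiwuhupu* — final sound /u/ (a vowel) → -e → *natgiwuhupue*.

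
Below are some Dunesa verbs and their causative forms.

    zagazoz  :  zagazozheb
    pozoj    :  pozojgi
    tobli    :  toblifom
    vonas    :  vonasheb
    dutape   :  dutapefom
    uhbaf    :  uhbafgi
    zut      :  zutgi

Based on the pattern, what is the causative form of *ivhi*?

ivhifom

The suffix is conditioned by the final sound: -heb when the stem ends in a sibilant (*zagazoz*, *vonas*); -gi when the stem ends in a non-sibilant consonant (*pozoj*, *uhbaf*, *zut*); -fom when the stem ends in a vowel (*tobli*, *dutape*).
Since the final sound of *ivhi* is /i/ (a vowel), it takes -fom, giving *ivhifom*.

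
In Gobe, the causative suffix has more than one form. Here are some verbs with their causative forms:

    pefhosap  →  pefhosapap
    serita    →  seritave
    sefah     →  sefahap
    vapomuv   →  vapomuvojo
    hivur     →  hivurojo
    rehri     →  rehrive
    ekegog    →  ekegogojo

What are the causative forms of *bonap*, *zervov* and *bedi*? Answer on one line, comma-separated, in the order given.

bonapap, zervovojo, bedive

Looking at the final sound of each stem: -ap when the stem ends in a voiceless consonant (*pefhosap*, *sefah*); -ojo when the stem ends in a voiced consonant (*vapomuv*, *hivur*, *ekegog*); -ve when the stem ends in a vowel (*serita*, *rehri*).
The final sound of *bonap* is /p/, which is a voiceless consonant, so the suffix is -ap, giving *bonapap*.
The final sound of *zervov* is /v/, which is a voiced consonant, so the suffix is -ojo, giving *zervovojo*.
Since the final sound of *bedi* is /i/ (a vowel), it takes -ve, giving *bedive*.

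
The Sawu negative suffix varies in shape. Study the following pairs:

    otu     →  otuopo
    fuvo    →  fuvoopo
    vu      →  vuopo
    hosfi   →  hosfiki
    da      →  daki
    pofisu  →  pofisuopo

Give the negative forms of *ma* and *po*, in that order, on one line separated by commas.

The pattern is rounding harmony: -opo when the last vowel of the stem is a rounded vowel (*otu*, *fuvo*, *vu*, *pofisu*); -ki when the last vowel of the stem is an unrounded vowel (*hosfi*, *da*).
The last vowel of *ma* is /a/, which is an unrounded vowel, so the suffix is -ki, giving *maki*.
The last vowel of *po* is /o/, which is a rounded vowel, so the suffix is -opo, giving *poopo*.

maki, poopo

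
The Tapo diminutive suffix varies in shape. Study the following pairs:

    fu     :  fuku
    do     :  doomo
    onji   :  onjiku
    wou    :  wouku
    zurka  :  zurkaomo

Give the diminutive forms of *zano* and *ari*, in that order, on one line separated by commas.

The alternation tracks the last vowel of the stem — -ku when the last vowel of the stem is a high vowel (*fu*, *onji*, *wou*); -omo when the last vowel of the stem is a non-high vowel (*do*, *zurka*).
Since the last vowel of *zano* is /o/ (a non-high vowel), it takes -omo, giving *zanoomo*.
*ari* — last vowel /i/ (a high vowel) → -ku → *ariku*.

zanoomo, ariku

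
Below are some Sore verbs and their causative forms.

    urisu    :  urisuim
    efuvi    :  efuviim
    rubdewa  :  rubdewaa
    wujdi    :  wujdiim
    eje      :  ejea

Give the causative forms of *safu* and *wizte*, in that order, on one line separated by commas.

The alternation tracks the last vowel of the stem — -im when the last vowel of the stem is a high vowel (*urisu*, *efuvi*, *wujdi*); -a when the last vowel of the stem is a non-high vowel (*rubdewa*, *eje*).
Since the last vowel of *safu* is /u/ (a high vowel), it takes -im, giving *safuim*.
*wizte* — last vowel /e/ (a non-high vowel) → -a → *wiztea*.

safuim, wiztea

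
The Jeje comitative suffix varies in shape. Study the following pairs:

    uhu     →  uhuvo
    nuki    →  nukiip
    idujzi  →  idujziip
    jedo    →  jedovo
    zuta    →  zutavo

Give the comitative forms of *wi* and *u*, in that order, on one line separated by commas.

The suffix is conditioned by the last vowel: -ip when the last vowel of the stem is a front vowel (*nuki*, *idujzi*); -vo when the last vowel of the stem is a back vowel (*uhu*, *jedo*, *zuta*).
*wi* — last vowel /i/ (a front vowel) → -ip → *wiip*.
The last vowel of *u* is /u/, which is a back vowel, so the suffix is -vo, giving *uvo*.

wiip, uvo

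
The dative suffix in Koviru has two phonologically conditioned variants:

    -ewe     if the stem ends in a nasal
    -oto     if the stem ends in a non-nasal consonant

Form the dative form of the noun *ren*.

Since the final consonant of *ren* is /n/ (a nasal), it takes -ewe, giving *renewe*.

renewe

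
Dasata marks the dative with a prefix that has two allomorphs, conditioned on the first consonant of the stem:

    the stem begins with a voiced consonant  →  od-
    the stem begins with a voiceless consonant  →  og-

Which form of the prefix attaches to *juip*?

od-

The first consonant of *juip* is /j/, which is voiced, so the prefix is od-.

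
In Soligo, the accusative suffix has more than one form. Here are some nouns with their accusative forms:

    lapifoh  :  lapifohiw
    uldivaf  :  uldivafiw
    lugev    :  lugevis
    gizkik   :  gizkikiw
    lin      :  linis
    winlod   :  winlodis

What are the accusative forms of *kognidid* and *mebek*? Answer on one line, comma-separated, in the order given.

kognididis, mebekiw

The pattern is voicing of the final consonant: -iw when the stem ends in a voiceless consonant (*lapifoh*, *uldivaf*, *gizkik*); -is when the stem ends in a voiced consonant (*lugev*, *lin*, *winlod*).
The final consonant of *kognidid* is /d/, which is voiced, so the suffix is -is, giving *kognididis*.
*mebek* — final consonant /k/ (voiceless) → -iw → *mebekiw*.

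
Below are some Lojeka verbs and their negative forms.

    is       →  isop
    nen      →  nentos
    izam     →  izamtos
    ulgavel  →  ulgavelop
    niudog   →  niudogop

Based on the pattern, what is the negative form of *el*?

The pattern is nasality of the final consonant: -tos when the stem ends in a nasal (*nen*, *izam*); -op when the stem ends in a non-nasal consonant (*is*, *ulgavel*, *niudog*).
*el* — final consonant /l/ (non-nasal) → -op → *elop*.

elop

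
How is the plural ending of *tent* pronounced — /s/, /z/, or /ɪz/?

The stem *tent* ends in a voiceless non-sibilant consonant.
The plural suffix surfaces as /ɪz/ after sibilants, /s/ after other voiceless consonants, and /z/ after other voiced sounds.
So the plural -s on *tent* is pronounced /s/.

/s/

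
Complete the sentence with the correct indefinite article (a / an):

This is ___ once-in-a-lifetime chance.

a

The indefinite article is chosen by the initial *sound* of the following word, not its spelling.
*once-in-a-lifetime* begins with the sound /wʌ/ (*once* pronounced with initial /w/) — a consonant sound.
So the article is *a*: This is a once-in-a-lifetime chance.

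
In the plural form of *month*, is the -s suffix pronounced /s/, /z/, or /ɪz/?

The stem *month* ends in a voiceless non-sibilant consonant.
The plural suffix surfaces as /ɪz/ after sibilants, /s/ after other voiceless consonants, and /z/ after other voiced sounds.
So the plural -s on *month* is pronounced /s/.

/s/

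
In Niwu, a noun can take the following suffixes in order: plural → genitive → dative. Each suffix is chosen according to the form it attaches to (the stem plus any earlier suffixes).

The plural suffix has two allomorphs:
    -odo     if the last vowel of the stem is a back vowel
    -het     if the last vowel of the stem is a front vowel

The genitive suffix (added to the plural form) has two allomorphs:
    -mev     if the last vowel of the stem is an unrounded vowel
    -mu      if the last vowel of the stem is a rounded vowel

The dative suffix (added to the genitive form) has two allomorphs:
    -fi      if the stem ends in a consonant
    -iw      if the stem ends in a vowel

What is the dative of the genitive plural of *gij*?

gijhetmevfi

The last vowel of *gij* is /i/, which is a front vowel, so the plural suffix is -het, giving *gijhet*.
The last vowel of the plural form *gijhet* is /e/, which is an unrounded vowel, so the genitive suffix is -mev, giving *gijhetmev*.
Since the final sound of the genitive form *gijhetmev* is /v/ (a consonant), it takes -fi, giving *gijhetmevfi*.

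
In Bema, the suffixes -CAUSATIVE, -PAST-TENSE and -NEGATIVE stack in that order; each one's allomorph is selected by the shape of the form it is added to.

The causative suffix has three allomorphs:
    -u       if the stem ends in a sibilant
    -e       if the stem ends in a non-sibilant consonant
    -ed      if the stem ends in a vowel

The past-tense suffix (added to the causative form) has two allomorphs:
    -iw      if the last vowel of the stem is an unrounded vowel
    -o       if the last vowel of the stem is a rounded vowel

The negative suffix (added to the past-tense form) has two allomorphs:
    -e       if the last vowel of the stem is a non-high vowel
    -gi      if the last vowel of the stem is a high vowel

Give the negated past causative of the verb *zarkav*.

zarkaveiwgi

Since the final sound of *zarkav* is /v/ (a non-sibilant consonant), it takes -e, giving *zarkave*.
Since the last vowel of the causative form *zarkave* is /e/ (an unrounded vowel), it takes -iw, giving *zarkaveiw*.
The last vowel of the past-tense form *zarkaveiw* is /i/, which is a high vowel, so the negative suffix is -gi, giving *zarkaveiwgi*.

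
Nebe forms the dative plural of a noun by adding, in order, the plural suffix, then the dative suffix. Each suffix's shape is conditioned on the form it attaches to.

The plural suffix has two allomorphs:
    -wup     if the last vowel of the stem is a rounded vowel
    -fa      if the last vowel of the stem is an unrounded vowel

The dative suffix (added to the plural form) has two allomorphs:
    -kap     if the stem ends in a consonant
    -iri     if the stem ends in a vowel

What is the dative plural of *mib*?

The last vowel of *mib* is /i/, which is an unrounded vowel, so the plural suffix is -fa, giving *mibfa*.
The plural form *mibfa*: final sound = /a/, a vowel → -iri → *mibfairi*.

mibfairi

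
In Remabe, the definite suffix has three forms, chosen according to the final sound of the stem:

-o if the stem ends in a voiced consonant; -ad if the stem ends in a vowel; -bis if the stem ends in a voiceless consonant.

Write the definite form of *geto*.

getoad

Since the final sound of *geto* is /o/ (a vowel), it takes -ad, giving *getoad*.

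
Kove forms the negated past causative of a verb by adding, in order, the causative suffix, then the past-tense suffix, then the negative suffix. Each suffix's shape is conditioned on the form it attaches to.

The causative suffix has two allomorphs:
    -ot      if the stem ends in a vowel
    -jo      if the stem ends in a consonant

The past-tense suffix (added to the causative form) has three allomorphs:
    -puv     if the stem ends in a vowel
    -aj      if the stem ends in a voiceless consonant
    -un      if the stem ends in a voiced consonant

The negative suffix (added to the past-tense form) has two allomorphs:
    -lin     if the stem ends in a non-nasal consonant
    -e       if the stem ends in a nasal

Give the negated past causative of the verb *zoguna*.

*zoguna*: final sound = /a/, a vowel → -ot → *zogunaot*.
The final sound of the causative form *zogunaot* is /t/, which is a voiceless consonant, so the past-tense suffix is -aj, giving *zogunaotaj*.
Since the final consonant of the past-tense form *zogunaotaj* is /j/ (non-nasal), it takes -lin, giving *zogunaotajlin*.

zogunaotajlin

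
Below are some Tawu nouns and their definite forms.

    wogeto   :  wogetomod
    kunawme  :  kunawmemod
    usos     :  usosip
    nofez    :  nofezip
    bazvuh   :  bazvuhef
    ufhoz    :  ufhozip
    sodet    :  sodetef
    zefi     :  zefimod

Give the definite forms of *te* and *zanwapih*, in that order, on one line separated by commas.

temod, zanwapihef

The pattern is sibilance of the final sound: -ip when the stem ends in a sibilant (*usos*, *nofez*, *ufhoz*); -ef when the stem ends in a non-sibilant consonant (*bazvuh*, *sodet*); -mod when the stem ends in a vowel (*wogeto*, *kunawme*, *zefi*).
*te*: final sound = /e/, a vowel → -mod → *temod*.
Since the final sound of *zanwapih* is /h/ (a non-sibilant consonant), it takes -ef, giving *zanwapihef*.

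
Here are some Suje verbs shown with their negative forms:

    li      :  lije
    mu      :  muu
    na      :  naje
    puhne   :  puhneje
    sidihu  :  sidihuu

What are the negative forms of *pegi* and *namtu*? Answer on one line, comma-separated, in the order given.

pegije, namtuu

The pattern is rounding harmony: -u when the last vowel of the stem is a rounded vowel (*mu*, *sidihu*); -je when the last vowel of the stem is an unrounded vowel (*li*, *na*, *puhne*).
Since the last vowel of *pegi* is /i/ (an unrounded vowel), it takes -je, giving *pegije*.
The last vowel of *namtu* is /u/, which is a rounded vowel, so the suffix is -u, giving *namtuu*.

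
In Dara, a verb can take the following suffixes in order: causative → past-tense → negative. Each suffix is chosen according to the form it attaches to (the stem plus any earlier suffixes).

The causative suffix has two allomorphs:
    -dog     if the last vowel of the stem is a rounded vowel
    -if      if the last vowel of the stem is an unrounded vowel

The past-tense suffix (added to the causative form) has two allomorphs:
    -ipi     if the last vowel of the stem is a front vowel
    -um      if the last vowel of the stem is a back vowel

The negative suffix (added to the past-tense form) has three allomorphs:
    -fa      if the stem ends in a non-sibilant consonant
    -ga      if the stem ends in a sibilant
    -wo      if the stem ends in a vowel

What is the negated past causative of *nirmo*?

nirmodogumfa

Since the last vowel of *nirmo* is /o/ (a rounded vowel), it takes -dog, giving *nirmodog*.
Since the last vowel of the causative form *nirmodog* is /o/ (a back vowel), it takes -um, giving *nirmodogum*.
The past-tense form *nirmodogum*: final sound = /m/, a non-sibilant consonant → -fa → *nirmodogumfa*.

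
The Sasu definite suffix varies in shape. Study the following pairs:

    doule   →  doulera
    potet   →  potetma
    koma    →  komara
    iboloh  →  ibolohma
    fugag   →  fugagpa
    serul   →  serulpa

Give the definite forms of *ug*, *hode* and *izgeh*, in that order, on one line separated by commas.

The suffix is conditioned by the final sound: -ma when the stem ends in a voiceless consonant (*potet*, *iboloh*); -pa when the stem ends in a voiced consonant (*fugag*, *serul*); -ra when the stem ends in a vowel (*doule*, *koma*).
*ug* — final sound /g/ (a voiced consonant) → -pa → *ugpa*.
The final sound of *hode* is /e/, which is a vowel, so the suffix is -ra, giving *hodera*.
*izgeh*: final sound = /h/, a voiceless consonant → -ma → *izgehma*.

ugpa, hodera, izgehma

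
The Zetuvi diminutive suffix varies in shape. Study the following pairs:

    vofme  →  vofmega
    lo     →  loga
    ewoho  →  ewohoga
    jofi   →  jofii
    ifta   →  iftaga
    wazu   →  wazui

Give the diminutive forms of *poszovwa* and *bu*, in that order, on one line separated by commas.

Looking at the last vowel of each stem: -i when the last vowel of the stem is a high vowel (*jofi*, *wazu*); -ga when the last vowel of the stem is a non-high vowel (*vofme*, *lo*, *ewoho*, *ifta*).
Since the last vowel of *poszovwa* is /a/ (a non-high vowel), it takes -ga, giving *poszovwaga*.
*bu* — last vowel /u/ (a high vowel) → -i → *bui*.

poszovwaga, bui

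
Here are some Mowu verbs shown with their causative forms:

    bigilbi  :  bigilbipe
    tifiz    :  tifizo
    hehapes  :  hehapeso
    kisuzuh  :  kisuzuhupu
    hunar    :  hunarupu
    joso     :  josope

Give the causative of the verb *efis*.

efiso

The suffix is conditioned by the final sound: -o when the stem ends in a sibilant (*tifiz*, *hehapes*); -upu when the stem ends in a non-sibilant consonant (*kisuzuh*, *hunar*); -pe when the stem ends in a vowel (*bigilbi*, *joso*).
*efis*: final sound = /s/, a sibilant → -o → *efiso*.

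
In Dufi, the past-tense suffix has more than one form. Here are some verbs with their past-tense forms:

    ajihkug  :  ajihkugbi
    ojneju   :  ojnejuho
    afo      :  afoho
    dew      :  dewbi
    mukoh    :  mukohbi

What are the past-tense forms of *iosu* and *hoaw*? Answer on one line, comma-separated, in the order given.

The pattern is consonant vs. vowel: -bi when the stem ends in a consonant (*ajihkug*, *dew*, *mukoh*); -ho when the stem ends in a vowel (*ojneju*, *afo*).
The final sound of *iosu* is /u/, which is a vowel, so the suffix is -ho, giving *iosuho*.
*hoaw* — final sound /w/ (a consonant) → -bi → *hoawbi*.

iosuho, hoawbi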